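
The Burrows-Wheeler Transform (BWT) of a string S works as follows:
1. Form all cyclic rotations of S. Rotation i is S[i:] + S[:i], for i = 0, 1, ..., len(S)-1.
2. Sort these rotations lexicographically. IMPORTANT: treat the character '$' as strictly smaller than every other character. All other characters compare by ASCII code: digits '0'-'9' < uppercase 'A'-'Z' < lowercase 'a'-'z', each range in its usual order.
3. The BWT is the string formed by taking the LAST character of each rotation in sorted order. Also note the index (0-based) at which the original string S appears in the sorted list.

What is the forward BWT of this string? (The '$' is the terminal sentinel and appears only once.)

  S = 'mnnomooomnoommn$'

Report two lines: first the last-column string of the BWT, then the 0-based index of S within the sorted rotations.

All 16 rotations (rotation i = S[i:]+S[:i]):
  rot[0] = mnnomooomnoommn$
  rot[1] = nnomooomnoommn$m
  rot[2] = nomooomnoommn$mn
  rot[3] = omooomnoommn$mnn
  rot[4] = mooomnoommn$mnno
  rot[5] = ooomnoommn$mnnom
  rot[6] = oomnoommn$mnnomo
  rot[7] = omnoommn$mnnomoo
  rot[8] = mnoommn$mnnomooo
  rot[9] = noommn$mnnomooom
  rot[10] = oommn$mnnomooomn
  rot[11] = ommn$mnnomooomno
  rot[12] = mmn$mnnomooomnoo
  rot[13] = mn$mnnomooomnoom
  rot[14] = n$mnnomooomnoomm
  rot[15] = $mnnomooomnoommn
Sorted (with $ < everything):
  sorted[0] = $mnnomooomnoommn  (last char: 'n')
  sorted[1] = mmn$mnnomooomnoo  (last char: 'o')
  sorted[2] = mn$mnnomooomnoom  (last char: 'm')
  sorted[3] = mnnomooomnoommn$  (last char: '$')
  sorted[4] = mnoommn$mnnomooo  (last char: 'o')
  sorted[5] = mooomnoommn$mnno  (last char: 'o')
  sorted[6] = n$mnnomooomnoomm  (last char: 'm')
  sorted[7] = nnomooomnoommn$m  (last char: 'm')
  sorted[8] = nomooomnoommn$mn  (last char: 'n')
  sorted[9] = noommn$mnnomooom  (last char: 'm')
  sorted[10] = ommn$mnnomooomno  (last char: 'o')
  sorted[11] = omnoommn$mnnomoo  (last char: 'o')
  sorted[12] = omooomnoommn$mnn  (last char: 'n')
  sorted[13] = oommn$mnnomooomn  (last char: 'n')
  sorted[14] = oomnoommn$mnnomo  (last char: 'o')
  sorted[15] = ooomnoommn$mnnom  (last char: 'm')
Last column: nom$oommnmoonnom
Original string S is at sorted index 3

Answer: nom$oommnmoonnom
3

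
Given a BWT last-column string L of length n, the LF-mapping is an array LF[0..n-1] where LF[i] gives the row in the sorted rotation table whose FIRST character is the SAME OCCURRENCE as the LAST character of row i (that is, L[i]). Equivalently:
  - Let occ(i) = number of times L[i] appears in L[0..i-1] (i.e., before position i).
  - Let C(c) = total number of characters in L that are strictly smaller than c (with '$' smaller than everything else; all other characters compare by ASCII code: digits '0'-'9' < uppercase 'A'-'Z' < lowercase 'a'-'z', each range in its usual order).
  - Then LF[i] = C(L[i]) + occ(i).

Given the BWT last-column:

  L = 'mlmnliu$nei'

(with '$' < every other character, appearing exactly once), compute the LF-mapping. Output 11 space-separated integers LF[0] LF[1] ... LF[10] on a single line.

Char counts: '$':1, 'e':1, 'i':2, 'l':2, 'm':2, 'n':2, 'u':1
C (first-col start): C('$')=0, C('e')=1, C('i')=2, C('l')=4, C('m')=6, C('n')=8, C('u')=10
L[0]='m': occ=0, LF[0]=C('m')+0=6+0=6
L[1]='l': occ=0, LF[1]=C('l')+0=4+0=4
L[2]='m': occ=1, LF[2]=C('m')+1=6+1=7
L[3]='n': occ=0, LF[3]=C('n')+0=8+0=8
L[4]='l': occ=1, LF[4]=C('l')+1=4+1=5
L[5]='i': occ=0, LF[5]=C('i')+0=2+0=2
L[6]='u': occ=0, LF[6]=C('u')+0=10+0=10
L[7]='$': occ=0, LF[7]=C('$')+0=0+0=0
L[8]='n': occ=1, LF[8]=C('n')+1=8+1=9
L[9]='e': occ=0, LF[9]=C('e')+0=1+0=1
L[10]='i': occ=1, LF[10]=C('i')+1=2+1=3

Answer: 6 4 7 8 5 2 10 0 9 1 3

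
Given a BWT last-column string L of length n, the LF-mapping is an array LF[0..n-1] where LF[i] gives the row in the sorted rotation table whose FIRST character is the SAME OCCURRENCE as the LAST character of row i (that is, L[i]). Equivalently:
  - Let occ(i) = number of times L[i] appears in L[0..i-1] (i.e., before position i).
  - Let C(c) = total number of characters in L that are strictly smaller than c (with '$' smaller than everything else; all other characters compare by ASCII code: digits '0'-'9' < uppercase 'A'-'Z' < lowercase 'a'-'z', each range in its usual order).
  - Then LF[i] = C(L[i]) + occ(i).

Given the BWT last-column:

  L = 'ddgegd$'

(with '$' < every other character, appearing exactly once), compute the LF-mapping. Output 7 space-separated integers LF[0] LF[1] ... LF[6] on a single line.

Answer: 1 2 5 4 6 3 0

Derivation:
Char counts: '$':1, 'd':3, 'e':1, 'g':2
C (first-col start): C('$')=0, C('d')=1, C('e')=4, C('g')=5
L[0]='d': occ=0, LF[0]=C('d')+0=1+0=1
L[1]='d': occ=1, LF[1]=C('d')+1=1+1=2
L[2]='g': occ=0, LF[2]=C('g')+0=5+0=5
L[3]='e': occ=0, LF[3]=C('e')+0=4+0=4
L[4]='g': occ=1, LF[4]=C('g')+1=5+1=6
L[5]='d': occ=2, LF[5]=C('d')+2=1+2=3
L[6]='$': occ=0, LF[6]=C('$')+0=0+0=0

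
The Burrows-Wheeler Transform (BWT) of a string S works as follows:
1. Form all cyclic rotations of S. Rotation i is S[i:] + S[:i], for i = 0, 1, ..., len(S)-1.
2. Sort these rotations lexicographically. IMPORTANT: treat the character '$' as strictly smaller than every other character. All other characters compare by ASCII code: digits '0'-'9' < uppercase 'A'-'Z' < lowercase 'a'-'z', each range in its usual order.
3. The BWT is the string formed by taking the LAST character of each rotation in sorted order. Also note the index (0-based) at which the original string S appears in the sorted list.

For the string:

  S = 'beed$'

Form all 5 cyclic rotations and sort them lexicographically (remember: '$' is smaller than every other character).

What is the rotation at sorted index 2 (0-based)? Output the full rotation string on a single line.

Answer: d$bee

Derivation:
All 5 rotations (rotation i = S[i:]+S[:i]):
  rot[0] = beed$
  rot[1] = eed$b
  rot[2] = ed$be
  rot[3] = d$bee
  rot[4] = $beed
Sorted (with $ < everything):
  sorted[0] = $beed
  sorted[1] = beed$
  sorted[2] = d$bee
  sorted[3] = ed$be
  sorted[4] = eed$b
sorted[2] = d$bee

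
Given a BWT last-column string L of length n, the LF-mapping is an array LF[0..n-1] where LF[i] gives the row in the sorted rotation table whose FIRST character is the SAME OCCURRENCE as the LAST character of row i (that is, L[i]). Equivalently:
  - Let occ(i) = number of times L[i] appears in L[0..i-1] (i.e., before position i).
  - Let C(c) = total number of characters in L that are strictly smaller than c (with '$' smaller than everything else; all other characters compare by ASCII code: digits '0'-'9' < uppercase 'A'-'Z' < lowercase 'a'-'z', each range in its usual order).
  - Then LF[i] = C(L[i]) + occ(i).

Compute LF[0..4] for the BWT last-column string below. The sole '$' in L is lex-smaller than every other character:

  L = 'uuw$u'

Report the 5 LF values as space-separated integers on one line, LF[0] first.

Char counts: '$':1, 'u':3, 'w':1
C (first-col start): C('$')=0, C('u')=1, C('w')=4
L[0]='u': occ=0, LF[0]=C('u')+0=1+0=1
L[1]='u': occ=1, LF[1]=C('u')+1=1+1=2
L[2]='w': occ=0, LF[2]=C('w')+0=4+0=4
L[3]='$': occ=0, LF[3]=C('$')+0=0+0=0
L[4]='u': occ=2, LF[4]=C('u')+2=1+2=3

Answer: 1 2 4 0 3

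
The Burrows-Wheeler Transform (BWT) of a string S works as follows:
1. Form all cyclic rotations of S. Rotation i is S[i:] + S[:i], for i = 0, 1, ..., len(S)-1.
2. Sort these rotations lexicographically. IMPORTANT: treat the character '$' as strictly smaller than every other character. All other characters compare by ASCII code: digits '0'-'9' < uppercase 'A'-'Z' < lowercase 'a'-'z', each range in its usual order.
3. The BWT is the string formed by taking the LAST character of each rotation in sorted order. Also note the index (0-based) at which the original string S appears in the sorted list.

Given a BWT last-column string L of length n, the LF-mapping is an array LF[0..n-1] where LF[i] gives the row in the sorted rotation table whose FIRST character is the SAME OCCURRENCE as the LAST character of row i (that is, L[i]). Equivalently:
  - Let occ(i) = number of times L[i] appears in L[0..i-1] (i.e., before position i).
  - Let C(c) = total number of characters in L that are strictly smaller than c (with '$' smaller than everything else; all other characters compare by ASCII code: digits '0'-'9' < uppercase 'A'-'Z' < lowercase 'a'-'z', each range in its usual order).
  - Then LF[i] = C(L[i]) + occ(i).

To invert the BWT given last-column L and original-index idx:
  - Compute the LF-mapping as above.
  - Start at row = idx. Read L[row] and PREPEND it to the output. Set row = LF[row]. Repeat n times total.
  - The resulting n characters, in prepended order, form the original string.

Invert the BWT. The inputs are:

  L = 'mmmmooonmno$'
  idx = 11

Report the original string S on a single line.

Answer: oonnomommmm$

Derivation:
LF mapping: 1 2 3 4 8 9 10 6 5 7 11 0
Walk LF starting at row 11, prepending L[row]:
  step 1: row=11, L[11]='$', prepend. Next row=LF[11]=0
  step 2: row=0, L[0]='m', prepend. Next row=LF[0]=1
  step 3: row=1, L[1]='m', prepend. Next row=LF[1]=2
  step 4: row=2, L[2]='m', prepend. Next row=LF[2]=3
  step 5: row=3, L[3]='m', prepend. Next row=LF[3]=4
  step 6: row=4, L[4]='o', prepend. Next row=LF[4]=8
  step 7: row=8, L[8]='m', prepend. Next row=LF[8]=5
  step 8: row=5, L[5]='o', prepend. Next row=LF[5]=9
  step 9: row=9, L[9]='n', prepend. Next row=LF[9]=7
  step 10: row=7, L[7]='n', prepend. Next row=LF[7]=6
  step 11: row=6, L[6]='o', prepend. Next row=LF[6]=10
  step 12: row=10, L[10]='o', prepend. Next row=LF[10]=11
Reversed output: oonnomommmm$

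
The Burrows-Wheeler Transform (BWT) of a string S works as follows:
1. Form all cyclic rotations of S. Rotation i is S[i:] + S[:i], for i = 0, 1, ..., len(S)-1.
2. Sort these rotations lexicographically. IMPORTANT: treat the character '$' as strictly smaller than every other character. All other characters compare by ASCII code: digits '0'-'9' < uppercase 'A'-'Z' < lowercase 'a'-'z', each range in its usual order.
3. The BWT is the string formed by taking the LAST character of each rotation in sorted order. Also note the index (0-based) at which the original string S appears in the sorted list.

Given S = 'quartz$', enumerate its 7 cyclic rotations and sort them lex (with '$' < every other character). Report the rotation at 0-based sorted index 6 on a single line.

All 7 rotations (rotation i = S[i:]+S[:i]):
  rot[0] = quartz$
  rot[1] = uartz$q
  rot[2] = artz$qu
  rot[3] = rtz$qua
  rot[4] = tz$quar
  rot[5] = z$quart
  rot[6] = $quartz
Sorted (with $ < everything):
  sorted[0] = $quartz
  sorted[1] = artz$qu
  sorted[2] = quartz$
  sorted[3] = rtz$qua
  sorted[4] = tz$quar
  sorted[5] = uartz$q
  sorted[6] = z$quart
sorted[6] = z$quart

Answer: z$quart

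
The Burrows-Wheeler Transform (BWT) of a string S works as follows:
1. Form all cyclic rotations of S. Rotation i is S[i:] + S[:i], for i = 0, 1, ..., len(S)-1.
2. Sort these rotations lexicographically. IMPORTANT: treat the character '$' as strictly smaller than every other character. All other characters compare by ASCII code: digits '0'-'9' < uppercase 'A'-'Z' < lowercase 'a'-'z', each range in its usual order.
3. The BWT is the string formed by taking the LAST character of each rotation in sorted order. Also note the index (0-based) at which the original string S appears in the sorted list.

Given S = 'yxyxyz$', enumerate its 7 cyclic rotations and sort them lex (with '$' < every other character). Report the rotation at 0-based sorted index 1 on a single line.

Answer: xyxyz$y

Derivation:
All 7 rotations (rotation i = S[i:]+S[:i]):
  rot[0] = yxyxyz$
  rot[1] = xyxyz$y
  rot[2] = yxyz$yx
  rot[3] = xyz$yxy
  rot[4] = yz$yxyx
  rot[5] = z$yxyxy
  rot[6] = $yxyxyz
Sorted (with $ < everything):
  sorted[0] = $yxyxyz
  sorted[1] = xyxyz$y
  sorted[2] = xyz$yxy
  sorted[3] = yxyxyz$
  sorted[4] = yxyz$yx
  sorted[5] = yz$yxyx
  sorted[6] = z$yxyxy
sorted[1] = xyxyz$y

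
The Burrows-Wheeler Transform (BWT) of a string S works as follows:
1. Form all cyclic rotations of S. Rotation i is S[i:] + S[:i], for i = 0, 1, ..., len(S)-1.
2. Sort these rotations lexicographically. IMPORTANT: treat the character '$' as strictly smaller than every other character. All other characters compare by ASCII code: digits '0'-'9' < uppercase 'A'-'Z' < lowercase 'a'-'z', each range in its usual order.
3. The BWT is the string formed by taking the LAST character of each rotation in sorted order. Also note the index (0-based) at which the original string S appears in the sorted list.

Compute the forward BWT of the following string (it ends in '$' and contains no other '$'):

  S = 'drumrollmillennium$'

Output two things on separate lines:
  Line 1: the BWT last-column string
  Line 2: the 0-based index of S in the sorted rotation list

All 19 rotations (rotation i = S[i:]+S[:i]):
  rot[0] = drumrollmillennium$
  rot[1] = rumrollmillennium$d
  rot[2] = umrollmillennium$dr
  rot[3] = mrollmillennium$dru
  rot[4] = rollmillennium$drum
  rot[5] = ollmillennium$drumr
  rot[6] = llmillennium$drumro
  rot[7] = lmillennium$drumrol
  rot[8] = millennium$drumroll
  rot[9] = illennium$drumrollm
  rot[10] = llennium$drumrollmi
  rot[11] = lennium$drumrollmil
  rot[12] = ennium$drumrollmill
  rot[13] = nnium$drumrollmille
  rot[14] = nium$drumrollmillen
  rot[15] = ium$drumrollmillenn
  rot[16] = um$drumrollmillenni
  rot[17] = m$drumrollmillenniu
  rot[18] = $drumrollmillennium
Sorted (with $ < everything):
  sorted[0] = $drumrollmillennium  (last char: 'm')
  sorted[1] = drumrollmillennium$  (last char: '$')
  sorted[2] = ennium$drumrollmill  (last char: 'l')
  sorted[3] = illennium$drumrollm  (last char: 'm')
  sorted[4] = ium$drumrollmillenn  (last char: 'n')
  sorted[5] = lennium$drumrollmil  (last char: 'l')
  sorted[6] = llennium$drumrollmi  (last char: 'i')
  sorted[7] = llmillennium$drumro  (last char: 'o')
  sorted[8] = lmillennium$drumrol  (last char: 'l')
  sorted[9] = m$drumrollmillenniu  (last char: 'u')
  sorted[10] = millennium$drumroll  (last char: 'l')
  sorted[11] = mrollmillennium$dru  (last char: 'u')
  sorted[12] = nium$drumrollmillen  (last char: 'n')
  sorted[13] = nnium$drumrollmille  (last char: 'e')
  sorted[14] = ollmillennium$drumr  (last char: 'r')
  sorted[15] = rollmillennium$drum  (last char: 'm')
  sorted[16] = rumrollmillennium$d  (last char: 'd')
  sorted[17] = um$drumrollmillenni  (last char: 'i')
  sorted[18] = umrollmillennium$dr  (last char: 'r')
Last column: m$lmnliolulunermdir
Original string S is at sorted index 1

Answer: m$lmnliolulunermdir
1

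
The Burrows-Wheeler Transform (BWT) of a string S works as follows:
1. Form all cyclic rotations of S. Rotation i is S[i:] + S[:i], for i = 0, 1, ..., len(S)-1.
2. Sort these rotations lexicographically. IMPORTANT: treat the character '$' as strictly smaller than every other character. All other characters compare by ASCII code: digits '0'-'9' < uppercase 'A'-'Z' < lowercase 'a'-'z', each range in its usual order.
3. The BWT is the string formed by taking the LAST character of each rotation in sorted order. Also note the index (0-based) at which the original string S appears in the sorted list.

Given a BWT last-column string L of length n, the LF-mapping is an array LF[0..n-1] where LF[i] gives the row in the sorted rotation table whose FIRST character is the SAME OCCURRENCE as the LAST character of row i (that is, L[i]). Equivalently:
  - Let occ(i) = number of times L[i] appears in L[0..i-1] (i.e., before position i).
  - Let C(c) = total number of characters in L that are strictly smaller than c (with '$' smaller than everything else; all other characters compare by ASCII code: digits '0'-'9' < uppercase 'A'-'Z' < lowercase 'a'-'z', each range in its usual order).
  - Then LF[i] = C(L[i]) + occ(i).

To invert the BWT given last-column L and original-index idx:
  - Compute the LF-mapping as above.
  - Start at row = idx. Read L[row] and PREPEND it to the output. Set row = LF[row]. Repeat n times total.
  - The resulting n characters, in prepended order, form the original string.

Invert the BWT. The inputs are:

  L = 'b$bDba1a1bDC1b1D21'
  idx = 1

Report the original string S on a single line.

LF mapping: 13 0 14 8 15 11 1 12 2 16 9 7 3 17 4 10 6 5
Walk LF starting at row 1, prepending L[row]:
  step 1: row=1, L[1]='$', prepend. Next row=LF[1]=0
  step 2: row=0, L[0]='b', prepend. Next row=LF[0]=13
  step 3: row=13, L[13]='b', prepend. Next row=LF[13]=17
  step 4: row=17, L[17]='1', prepend. Next row=LF[17]=5
  step 5: row=5, L[5]='a', prepend. Next row=LF[5]=11
  step 6: row=11, L[11]='C', prepend. Next row=LF[11]=7
  step 7: row=7, L[7]='a', prepend. Next row=LF[7]=12
  step 8: row=12, L[12]='1', prepend. Next row=LF[12]=3
  step 9: row=3, L[3]='D', prepend. Next row=LF[3]=8
  step 10: row=8, L[8]='1', prepend. Next row=LF[8]=2
  step 11: row=2, L[2]='b', prepend. Next row=LF[2]=14
  step 12: row=14, L[14]='1', prepend. Next row=LF[14]=4
  step 13: row=4, L[4]='b', prepend. Next row=LF[4]=15
  step 14: row=15, L[15]='D', prepend. Next row=LF[15]=10
  step 15: row=10, L[10]='D', prepend. Next row=LF[10]=9
  step 16: row=9, L[9]='b', prepend. Next row=LF[9]=16
  step 17: row=16, L[16]='2', prepend. Next row=LF[16]=6
  step 18: row=6, L[6]='1', prepend. Next row=LF[6]=1
Reversed output: 12bDDb1b1D1aCa1bb$

Answer: 12bDDb1b1D1aCa1bb$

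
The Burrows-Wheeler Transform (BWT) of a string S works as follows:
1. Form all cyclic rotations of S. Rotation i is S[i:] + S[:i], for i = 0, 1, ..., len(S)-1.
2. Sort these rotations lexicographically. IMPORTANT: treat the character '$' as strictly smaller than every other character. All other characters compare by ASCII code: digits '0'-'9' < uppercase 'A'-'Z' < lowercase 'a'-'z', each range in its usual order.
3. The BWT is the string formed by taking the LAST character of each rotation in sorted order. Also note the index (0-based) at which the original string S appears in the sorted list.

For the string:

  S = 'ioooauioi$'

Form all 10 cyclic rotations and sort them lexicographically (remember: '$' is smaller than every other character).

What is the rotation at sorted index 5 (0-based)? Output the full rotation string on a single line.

Answer: oauioi$ioo

Derivation:
All 10 rotations (rotation i = S[i:]+S[:i]):
  rot[0] = ioooauioi$
  rot[1] = oooauioi$i
  rot[2] = ooauioi$io
  rot[3] = oauioi$ioo
  rot[4] = auioi$iooo
  rot[5] = uioi$ioooa
  rot[6] = ioi$ioooau
  rot[7] = oi$ioooaui
  rot[8] = i$ioooauio
  rot[9] = $ioooauioi
Sorted (with $ < everything):
  sorted[0] = $ioooauioi
  sorted[1] = auioi$iooo
  sorted[2] = i$ioooauio
  sorted[3] = ioi$ioooau
  sorted[4] = ioooauioi$
  sorted[5] = oauioi$ioo
  sorted[6] = oi$ioooaui
  sorted[7] = ooauioi$io
  sorted[8] = oooauioi$i
  sorted[9] = uioi$ioooa
sorted[5] = oauioi$ioo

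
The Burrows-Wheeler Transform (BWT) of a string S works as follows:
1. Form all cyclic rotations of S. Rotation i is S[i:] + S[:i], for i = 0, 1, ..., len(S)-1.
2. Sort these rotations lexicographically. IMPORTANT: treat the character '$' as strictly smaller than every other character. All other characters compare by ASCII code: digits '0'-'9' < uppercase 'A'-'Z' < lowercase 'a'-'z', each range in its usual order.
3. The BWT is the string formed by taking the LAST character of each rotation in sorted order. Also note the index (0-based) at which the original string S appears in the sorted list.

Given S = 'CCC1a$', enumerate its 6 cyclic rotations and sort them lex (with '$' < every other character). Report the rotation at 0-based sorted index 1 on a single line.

Answer: 1a$CCC

Derivation:
All 6 rotations (rotation i = S[i:]+S[:i]):
  rot[0] = CCC1a$
  rot[1] = CC1a$C
  rot[2] = C1a$CC
  rot[3] = 1a$CCC
  rot[4] = a$CCC1
  rot[5] = $CCC1a
Sorted (with $ < everything):
  sorted[0] = $CCC1a
  sorted[1] = 1a$CCC
  sorted[2] = C1a$CC
  sorted[3] = CC1a$C
  sorted[4] = CCC1a$
  sorted[5] = a$CCC1
sorted[1] = 1a$CCC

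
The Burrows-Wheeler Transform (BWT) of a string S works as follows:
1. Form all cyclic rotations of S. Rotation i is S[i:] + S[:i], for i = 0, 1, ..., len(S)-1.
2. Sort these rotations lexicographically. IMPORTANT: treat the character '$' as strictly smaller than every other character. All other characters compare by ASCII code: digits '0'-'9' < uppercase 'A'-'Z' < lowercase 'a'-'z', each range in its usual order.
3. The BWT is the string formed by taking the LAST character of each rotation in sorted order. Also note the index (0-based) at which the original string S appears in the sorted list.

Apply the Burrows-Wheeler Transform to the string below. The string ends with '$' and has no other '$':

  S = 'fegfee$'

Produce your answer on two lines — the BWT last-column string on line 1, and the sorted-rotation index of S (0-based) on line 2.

All 7 rotations (rotation i = S[i:]+S[:i]):
  rot[0] = fegfee$
  rot[1] = egfee$f
  rot[2] = gfee$fe
  rot[3] = fee$feg
  rot[4] = ee$fegf
  rot[5] = e$fegfe
  rot[6] = $fegfee
Sorted (with $ < everything):
  sorted[0] = $fegfee  (last char: 'e')
  sorted[1] = e$fegfe  (last char: 'e')
  sorted[2] = ee$fegf  (last char: 'f')
  sorted[3] = egfee$f  (last char: 'f')
  sorted[4] = fee$feg  (last char: 'g')
  sorted[5] = fegfee$  (last char: '$')
  sorted[6] = gfee$fe  (last char: 'e')
Last column: eeffg$e
Original string S is at sorted index 5

Answer: eeffg$e
5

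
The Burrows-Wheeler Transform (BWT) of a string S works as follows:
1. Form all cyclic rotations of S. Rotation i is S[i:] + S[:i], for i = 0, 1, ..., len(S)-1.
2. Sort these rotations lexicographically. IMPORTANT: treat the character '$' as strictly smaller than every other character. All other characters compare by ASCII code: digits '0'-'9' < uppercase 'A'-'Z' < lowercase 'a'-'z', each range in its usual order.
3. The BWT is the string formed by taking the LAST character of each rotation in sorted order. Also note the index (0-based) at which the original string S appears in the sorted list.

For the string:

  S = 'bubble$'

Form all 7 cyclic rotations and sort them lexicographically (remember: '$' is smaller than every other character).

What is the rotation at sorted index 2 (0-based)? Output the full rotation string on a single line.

Answer: ble$bub

Derivation:
All 7 rotations (rotation i = S[i:]+S[:i]):
  rot[0] = bubble$
  rot[1] = ubble$b
  rot[2] = bble$bu
  rot[3] = ble$bub
  rot[4] = le$bubb
  rot[5] = e$bubbl
  rot[6] = $bubble
Sorted (with $ < everything):
  sorted[0] = $bubble
  sorted[1] = bble$bu
  sorted[2] = ble$bub
  sorted[3] = bubble$
  sorted[4] = e$bubbl
  sorted[5] = le$bubb
  sorted[6] = ubble$b
sorted[2] = ble$bub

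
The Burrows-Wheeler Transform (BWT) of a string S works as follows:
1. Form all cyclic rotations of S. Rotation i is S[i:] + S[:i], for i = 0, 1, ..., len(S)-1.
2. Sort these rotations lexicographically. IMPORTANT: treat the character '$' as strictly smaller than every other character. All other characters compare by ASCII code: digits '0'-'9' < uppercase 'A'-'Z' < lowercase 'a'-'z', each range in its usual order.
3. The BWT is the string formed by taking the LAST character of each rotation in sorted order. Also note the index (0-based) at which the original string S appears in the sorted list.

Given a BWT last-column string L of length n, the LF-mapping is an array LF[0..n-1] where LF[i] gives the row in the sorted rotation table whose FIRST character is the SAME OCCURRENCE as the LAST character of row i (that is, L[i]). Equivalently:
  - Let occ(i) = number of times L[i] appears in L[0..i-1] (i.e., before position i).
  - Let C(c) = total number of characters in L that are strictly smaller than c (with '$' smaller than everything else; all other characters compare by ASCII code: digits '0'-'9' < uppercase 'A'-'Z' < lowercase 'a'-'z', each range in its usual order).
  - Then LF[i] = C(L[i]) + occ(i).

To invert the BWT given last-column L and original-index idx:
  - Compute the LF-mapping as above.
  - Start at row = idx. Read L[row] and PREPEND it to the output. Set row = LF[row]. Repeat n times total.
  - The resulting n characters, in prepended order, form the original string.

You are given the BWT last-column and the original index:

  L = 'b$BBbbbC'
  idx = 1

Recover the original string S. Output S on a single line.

LF mapping: 4 0 1 2 5 6 7 3
Walk LF starting at row 1, prepending L[row]:
  step 1: row=1, L[1]='$', prepend. Next row=LF[1]=0
  step 2: row=0, L[0]='b', prepend. Next row=LF[0]=4
  step 3: row=4, L[4]='b', prepend. Next row=LF[4]=5
  step 4: row=5, L[5]='b', prepend. Next row=LF[5]=6
  step 5: row=6, L[6]='b', prepend. Next row=LF[6]=7
  step 6: row=7, L[7]='C', prepend. Next row=LF[7]=3
  step 7: row=3, L[3]='B', prepend. Next row=LF[3]=2
  step 8: row=2, L[2]='B', prepend. Next row=LF[2]=1
Reversed output: BBCbbbb$

Answer: BBCbbbb$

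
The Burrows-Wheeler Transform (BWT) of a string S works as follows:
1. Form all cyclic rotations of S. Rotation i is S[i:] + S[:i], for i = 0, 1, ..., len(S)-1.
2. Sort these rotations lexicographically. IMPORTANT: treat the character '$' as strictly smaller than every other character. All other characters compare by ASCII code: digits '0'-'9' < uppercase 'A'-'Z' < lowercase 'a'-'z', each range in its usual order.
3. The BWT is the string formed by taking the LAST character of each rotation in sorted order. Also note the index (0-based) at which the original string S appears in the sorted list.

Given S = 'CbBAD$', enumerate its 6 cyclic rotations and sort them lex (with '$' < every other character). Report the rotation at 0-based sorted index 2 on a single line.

All 6 rotations (rotation i = S[i:]+S[:i]):
  rot[0] = CbBAD$
  rot[1] = bBAD$C
  rot[2] = BAD$Cb
  rot[3] = AD$CbB
  rot[4] = D$CbBA
  rot[5] = $CbBAD
Sorted (with $ < everything):
  sorted[0] = $CbBAD
  sorted[1] = AD$CbB
  sorted[2] = BAD$Cb
  sorted[3] = CbBAD$
  sorted[4] = D$CbBA
  sorted[5] = bBAD$C
sorted[2] = BAD$Cb

Answer: BAD$Cb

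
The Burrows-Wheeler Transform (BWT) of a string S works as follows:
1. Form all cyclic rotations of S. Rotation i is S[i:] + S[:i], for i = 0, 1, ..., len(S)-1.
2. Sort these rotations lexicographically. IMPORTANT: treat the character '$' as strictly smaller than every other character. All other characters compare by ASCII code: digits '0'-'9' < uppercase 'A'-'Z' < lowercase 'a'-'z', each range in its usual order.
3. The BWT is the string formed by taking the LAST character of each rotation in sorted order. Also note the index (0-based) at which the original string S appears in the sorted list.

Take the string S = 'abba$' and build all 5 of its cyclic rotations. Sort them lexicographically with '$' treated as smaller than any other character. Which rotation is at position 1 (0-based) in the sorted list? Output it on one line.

Answer: a$abb

Derivation:
All 5 rotations (rotation i = S[i:]+S[:i]):
  rot[0] = abba$
  rot[1] = bba$a
  rot[2] = ba$ab
  rot[3] = a$abb
  rot[4] = $abba
Sorted (with $ < everything):
  sorted[0] = $abba
  sorted[1] = a$abb
  sorted[2] = abba$
  sorted[3] = ba$ab
  sorted[4] = bba$a
sorted[1] = a$abb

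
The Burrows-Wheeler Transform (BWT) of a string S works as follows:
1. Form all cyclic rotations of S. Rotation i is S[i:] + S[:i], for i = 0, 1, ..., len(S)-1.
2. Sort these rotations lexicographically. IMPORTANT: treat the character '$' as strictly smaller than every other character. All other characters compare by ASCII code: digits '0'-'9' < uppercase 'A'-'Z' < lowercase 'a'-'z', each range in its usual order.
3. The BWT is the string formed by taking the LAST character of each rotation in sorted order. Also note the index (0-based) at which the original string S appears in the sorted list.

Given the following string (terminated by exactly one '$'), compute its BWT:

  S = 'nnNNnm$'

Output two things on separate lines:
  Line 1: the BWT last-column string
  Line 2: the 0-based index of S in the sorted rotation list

All 7 rotations (rotation i = S[i:]+S[:i]):
  rot[0] = nnNNnm$
  rot[1] = nNNnm$n
  rot[2] = NNnm$nn
  rot[3] = Nnm$nnN
  rot[4] = nm$nnNN
  rot[5] = m$nnNNn
  rot[6] = $nnNNnm
Sorted (with $ < everything):
  sorted[0] = $nnNNnm  (last char: 'm')
  sorted[1] = NNnm$nn  (last char: 'n')
  sorted[2] = Nnm$nnN  (last char: 'N')
  sorted[3] = m$nnNNn  (last char: 'n')
  sorted[4] = nNNnm$n  (last char: 'n')
  sorted[5] = nm$nnNN  (last char: 'N')
  sorted[6] = nnNNnm$  (last char: '$')
Last column: mnNnnN$
Original string S is at sorted index 6

Answer: mnNnnN$
6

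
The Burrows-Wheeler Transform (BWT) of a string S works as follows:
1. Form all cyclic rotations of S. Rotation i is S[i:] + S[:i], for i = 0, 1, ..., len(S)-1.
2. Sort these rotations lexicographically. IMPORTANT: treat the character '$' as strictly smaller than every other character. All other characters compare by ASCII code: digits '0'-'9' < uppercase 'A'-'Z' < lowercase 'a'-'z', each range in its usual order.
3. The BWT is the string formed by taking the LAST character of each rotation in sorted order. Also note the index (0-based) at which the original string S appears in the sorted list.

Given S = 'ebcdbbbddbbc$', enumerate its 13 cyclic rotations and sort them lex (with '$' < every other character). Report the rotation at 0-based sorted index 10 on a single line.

All 13 rotations (rotation i = S[i:]+S[:i]):
  rot[0] = ebcdbbbddbbc$
  rot[1] = bcdbbbddbbc$e
  rot[2] = cdbbbddbbc$eb
  rot[3] = dbbbddbbc$ebc
  rot[4] = bbbddbbc$ebcd
  rot[5] = bbddbbc$ebcdb
  rot[6] = bddbbc$ebcdbb
  rot[7] = ddbbc$ebcdbbb
  rot[8] = dbbc$ebcdbbbd
  rot[9] = bbc$ebcdbbbdd
  rot[10] = bc$ebcdbbbddb
  rot[11] = c$ebcdbbbddbb
  rot[12] = $ebcdbbbddbbc
Sorted (with $ < everything):
  sorted[0] = $ebcdbbbddbbc
  sorted[1] = bbbddbbc$ebcd
  sorted[2] = bbc$ebcdbbbdd
  sorted[3] = bbddbbc$ebcdb
  sorted[4] = bc$ebcdbbbddb
  sorted[5] = bcdbbbddbbc$e
  sorted[6] = bddbbc$ebcdbb
  sorted[7] = c$ebcdbbbddbb
  sorted[8] = cdbbbddbbc$eb
  sorted[9] = dbbbddbbc$ebc
  sorted[10] = dbbc$ebcdbbbd
  sorted[11] = ddbbc$ebcdbbb
  sorted[12] = ebcdbbbddbbc$
sorted[10] = dbbc$ebcdbbbd

Answer: dbbc$ebcdbbbd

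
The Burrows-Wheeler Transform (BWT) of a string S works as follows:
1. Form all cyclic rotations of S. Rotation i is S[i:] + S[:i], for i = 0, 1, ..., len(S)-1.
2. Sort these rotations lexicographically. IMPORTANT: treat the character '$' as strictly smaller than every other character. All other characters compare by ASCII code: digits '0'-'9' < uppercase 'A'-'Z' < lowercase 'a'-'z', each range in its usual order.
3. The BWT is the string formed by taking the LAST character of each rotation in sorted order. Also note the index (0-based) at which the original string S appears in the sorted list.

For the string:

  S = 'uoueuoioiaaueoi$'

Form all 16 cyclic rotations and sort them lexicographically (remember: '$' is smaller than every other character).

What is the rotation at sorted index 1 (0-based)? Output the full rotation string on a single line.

All 16 rotations (rotation i = S[i:]+S[:i]):
  rot[0] = uoueuoioiaaueoi$
  rot[1] = oueuoioiaaueoi$u
  rot[2] = ueuoioiaaueoi$uo
  rot[3] = euoioiaaueoi$uou
  rot[4] = uoioiaaueoi$uoue
  rot[5] = oioiaaueoi$uoueu
  rot[6] = ioiaaueoi$uoueuo
  rot[7] = oiaaueoi$uoueuoi
  rot[8] = iaaueoi$uoueuoio
  rot[9] = aaueoi$uoueuoioi
  rot[10] = aueoi$uoueuoioia
  rot[11] = ueoi$uoueuoioiaa
  rot[12] = eoi$uoueuoioiaau
  rot[13] = oi$uoueuoioiaaue
  rot[14] = i$uoueuoioiaaueo
  rot[15] = $uoueuoioiaaueoi
Sorted (with $ < everything):
  sorted[0] = $uoueuoioiaaueoi
  sorted[1] = aaueoi$uoueuoioi
  sorted[2] = aueoi$uoueuoioia
  sorted[3] = eoi$uoueuoioiaau
  sorted[4] = euoioiaaueoi$uou
  sorted[5] = i$uoueuoioiaaueo
  sorted[6] = iaaueoi$uoueuoio
  sorted[7] = ioiaaueoi$uoueuo
  sorted[8] = oi$uoueuoioiaaue
  sorted[9] = oiaaueoi$uoueuoi
  sorted[10] = oioiaaueoi$uoueu
  sorted[11] = oueuoioiaaueoi$u
  sorted[12] = ueoi$uoueuoioiaa
  sorted[13] = ueuoioiaaueoi$uo
  sorted[14] = uoioiaaueoi$uoue
  sorted[15] = uoueuoioiaaueoi$
sorted[1] = aaueoi$uoueuoioi

Answer: aaueoi$uoueuoioi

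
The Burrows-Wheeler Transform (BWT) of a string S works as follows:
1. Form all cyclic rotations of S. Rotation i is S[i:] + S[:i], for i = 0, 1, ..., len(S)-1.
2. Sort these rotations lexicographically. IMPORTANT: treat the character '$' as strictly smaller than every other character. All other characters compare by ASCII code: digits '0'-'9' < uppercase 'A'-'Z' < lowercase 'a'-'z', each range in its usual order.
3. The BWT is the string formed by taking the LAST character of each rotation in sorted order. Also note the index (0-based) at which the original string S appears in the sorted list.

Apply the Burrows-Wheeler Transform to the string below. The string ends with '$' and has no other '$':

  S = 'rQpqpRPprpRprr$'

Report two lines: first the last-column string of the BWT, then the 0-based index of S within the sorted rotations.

All 15 rotations (rotation i = S[i:]+S[:i]):
  rot[0] = rQpqpRPprpRprr$
  rot[1] = QpqpRPprpRprr$r
  rot[2] = pqpRPprpRprr$rQ
  rot[3] = qpRPprpRprr$rQp
  rot[4] = pRPprpRprr$rQpq
  rot[5] = RPprpRprr$rQpqp
  rot[6] = PprpRprr$rQpqpR
  rot[7] = prpRprr$rQpqpRP
  rot[8] = rpRprr$rQpqpRPp
  rot[9] = pRprr$rQpqpRPpr
  rot[10] = Rprr$rQpqpRPprp
  rot[11] = prr$rQpqpRPprpR
  rot[12] = rr$rQpqpRPprpRp
  rot[13] = r$rQpqpRPprpRpr
  rot[14] = $rQpqpRPprpRprr
Sorted (with $ < everything):
  sorted[0] = $rQpqpRPprpRprr  (last char: 'r')
  sorted[1] = PprpRprr$rQpqpR  (last char: 'R')
  sorted[2] = QpqpRPprpRprr$r  (last char: 'r')
  sorted[3] = RPprpRprr$rQpqp  (last char: 'p')
  sorted[4] = Rprr$rQpqpRPprp  (last char: 'p')
  sorted[5] = pRPprpRprr$rQpq  (last char: 'q')
  sorted[6] = pRprr$rQpqpRPpr  (last char: 'r')
  sorted[7] = pqpRPprpRprr$rQ  (last char: 'Q')
  sorted[8] = prpRprr$rQpqpRP  (last char: 'P')
  sorted[9] = prr$rQpqpRPprpR  (last char: 'R')
  sorted[10] = qpRPprpRprr$rQp  (last char: 'p')
  sorted[11] = r$rQpqpRPprpRpr  (last char: 'r')
  sorted[12] = rQpqpRPprpRprr$  (last char: '$')
  sorted[13] = rpRprr$rQpqpRPp  (last char: 'p')
  sorted[14] = rr$rQpqpRPprpRp  (last char: 'p')
Last column: rRrppqrQPRpr$pp
Original string S is at sorted index 12

Answer: rRrppqrQPRpr$pp
12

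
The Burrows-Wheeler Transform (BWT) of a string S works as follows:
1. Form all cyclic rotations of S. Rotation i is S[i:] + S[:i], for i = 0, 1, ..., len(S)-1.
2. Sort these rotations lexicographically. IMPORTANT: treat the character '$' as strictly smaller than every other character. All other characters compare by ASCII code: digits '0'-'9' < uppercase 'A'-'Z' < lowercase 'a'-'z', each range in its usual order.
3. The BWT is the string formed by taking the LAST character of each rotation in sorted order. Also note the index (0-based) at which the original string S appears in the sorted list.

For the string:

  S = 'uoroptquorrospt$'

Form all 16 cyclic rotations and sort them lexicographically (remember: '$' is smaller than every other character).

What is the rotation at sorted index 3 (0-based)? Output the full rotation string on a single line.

All 16 rotations (rotation i = S[i:]+S[:i]):
  rot[0] = uoroptquorrospt$
  rot[1] = oroptquorrospt$u
  rot[2] = roptquorrospt$uo
  rot[3] = optquorrospt$uor
  rot[4] = ptquorrospt$uoro
  rot[5] = tquorrospt$uorop
  rot[6] = quorrospt$uoropt
  rot[7] = uorrospt$uoroptq
  rot[8] = orrospt$uoroptqu
  rot[9] = rrospt$uoroptquo
  rot[10] = rospt$uoroptquor
  rot[11] = ospt$uoroptquorr
  rot[12] = spt$uoroptquorro
  rot[13] = pt$uoroptquorros
  rot[14] = t$uoroptquorrosp
  rot[15] = $uoroptquorrospt
Sorted (with $ < everything):
  sorted[0] = $uoroptquorrospt
  sorted[1] = optquorrospt$uor
  sorted[2] = oroptquorrospt$u
  sorted[3] = orrospt$uoroptqu
  sorted[4] = ospt$uoroptquorr
  sorted[5] = pt$uoroptquorros
  sorted[6] = ptquorrospt$uoro
  sorted[7] = quorrospt$uoropt
  sorted[8] = roptquorrospt$uo
  sorted[9] = rospt$uoroptquor
  sorted[10] = rrospt$uoroptquo
  sorted[11] = spt$uoroptquorro
  sorted[12] = t$uoroptquorrosp
  sorted[13] = tquorrospt$uorop
  sorted[14] = uoroptquorrospt$
  sorted[15] = uorrospt$uoroptq
sorted[3] = orrospt$uoroptqu

Answer: orrospt$uoroptqu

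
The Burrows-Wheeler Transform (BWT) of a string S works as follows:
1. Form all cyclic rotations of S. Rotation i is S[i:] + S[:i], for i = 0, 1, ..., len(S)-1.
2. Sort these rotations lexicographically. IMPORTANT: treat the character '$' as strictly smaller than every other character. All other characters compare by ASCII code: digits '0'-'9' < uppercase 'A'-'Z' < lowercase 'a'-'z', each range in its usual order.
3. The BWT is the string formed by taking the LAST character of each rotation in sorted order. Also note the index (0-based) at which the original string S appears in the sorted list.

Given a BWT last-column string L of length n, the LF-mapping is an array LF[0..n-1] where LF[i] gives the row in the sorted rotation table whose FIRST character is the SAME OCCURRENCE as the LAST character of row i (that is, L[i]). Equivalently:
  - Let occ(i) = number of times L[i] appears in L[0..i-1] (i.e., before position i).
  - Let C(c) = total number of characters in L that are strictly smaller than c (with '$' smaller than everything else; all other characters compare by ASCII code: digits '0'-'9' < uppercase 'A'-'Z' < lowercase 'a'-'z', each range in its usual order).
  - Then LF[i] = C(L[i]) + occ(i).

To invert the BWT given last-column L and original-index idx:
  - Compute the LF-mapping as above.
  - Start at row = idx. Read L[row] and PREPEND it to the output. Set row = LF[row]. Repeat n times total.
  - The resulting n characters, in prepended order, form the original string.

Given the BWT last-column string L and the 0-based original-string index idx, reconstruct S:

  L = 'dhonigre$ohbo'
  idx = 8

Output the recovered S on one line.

LF mapping: 2 5 9 8 7 4 12 3 0 10 6 1 11
Walk LF starting at row 8, prepending L[row]:
  step 1: row=8, L[8]='$', prepend. Next row=LF[8]=0
  step 2: row=0, L[0]='d', prepend. Next row=LF[0]=2
  step 3: row=2, L[2]='o', prepend. Next row=LF[2]=9
  step 4: row=9, L[9]='o', prepend. Next row=LF[9]=10
  step 5: row=10, L[10]='h', prepend. Next row=LF[10]=6
  step 6: row=6, L[6]='r', prepend. Next row=LF[6]=12
  step 7: row=12, L[12]='o', prepend. Next row=LF[12]=11
  step 8: row=11, L[11]='b', prepend. Next row=LF[11]=1
  step 9: row=1, L[1]='h', prepend. Next row=LF[1]=5
  step 10: row=5, L[5]='g', prepend. Next row=LF[5]=4
  step 11: row=4, L[4]='i', prepend. Next row=LF[4]=7
  step 12: row=7, L[7]='e', prepend. Next row=LF[7]=3
  step 13: row=3, L[3]='n', prepend. Next row=LF[3]=8
Reversed output: neighborhood$

Answer: neighborhood$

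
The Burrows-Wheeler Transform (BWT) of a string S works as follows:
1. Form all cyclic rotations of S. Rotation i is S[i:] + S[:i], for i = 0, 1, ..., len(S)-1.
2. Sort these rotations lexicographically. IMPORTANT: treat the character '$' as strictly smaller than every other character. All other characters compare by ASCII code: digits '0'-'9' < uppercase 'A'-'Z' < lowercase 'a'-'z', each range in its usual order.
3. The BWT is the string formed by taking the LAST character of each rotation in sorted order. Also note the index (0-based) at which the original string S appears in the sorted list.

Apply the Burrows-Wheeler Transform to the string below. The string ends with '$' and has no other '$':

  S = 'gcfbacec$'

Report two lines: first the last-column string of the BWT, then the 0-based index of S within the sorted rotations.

All 9 rotations (rotation i = S[i:]+S[:i]):
  rot[0] = gcfbacec$
  rot[1] = cfbacec$g
  rot[2] = fbacec$gc
  rot[3] = bacec$gcf
  rot[4] = acec$gcfb
  rot[5] = cec$gcfba
  rot[6] = ec$gcfbac
  rot[7] = c$gcfbace
  rot[8] = $gcfbacec
Sorted (with $ < everything):
  sorted[0] = $gcfbacec  (last char: 'c')
  sorted[1] = acec$gcfb  (last char: 'b')
  sorted[2] = bacec$gcf  (last char: 'f')
  sorted[3] = c$gcfbace  (last char: 'e')
  sorted[4] = cec$gcfba  (last char: 'a')
  sorted[5] = cfbacec$g  (last char: 'g')
  sorted[6] = ec$gcfbac  (last char: 'c')
  sorted[7] = fbacec$gc  (last char: 'c')
  sorted[8] = gcfbacec$  (last char: '$')
Last column: cbfeagcc$
Original string S is at sorted index 8

Answer: cbfeagcc$
8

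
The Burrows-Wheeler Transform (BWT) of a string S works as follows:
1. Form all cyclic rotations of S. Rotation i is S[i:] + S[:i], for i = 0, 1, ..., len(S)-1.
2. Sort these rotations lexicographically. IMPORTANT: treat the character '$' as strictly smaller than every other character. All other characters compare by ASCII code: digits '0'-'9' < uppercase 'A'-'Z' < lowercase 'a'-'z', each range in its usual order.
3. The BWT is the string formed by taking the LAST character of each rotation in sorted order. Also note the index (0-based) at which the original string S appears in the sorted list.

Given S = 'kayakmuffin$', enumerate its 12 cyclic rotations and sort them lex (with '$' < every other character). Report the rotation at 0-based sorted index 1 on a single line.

All 12 rotations (rotation i = S[i:]+S[:i]):
  rot[0] = kayakmuffin$
  rot[1] = ayakmuffin$k
  rot[2] = yakmuffin$ka
  rot[3] = akmuffin$kay
  rot[4] = kmuffin$kaya
  rot[5] = muffin$kayak
  rot[6] = uffin$kayakm
  rot[7] = ffin$kayakmu
  rot[8] = fin$kayakmuf
  rot[9] = in$kayakmuff
  rot[10] = n$kayakmuffi
  rot[11] = $kayakmuffin
Sorted (with $ < everything):
  sorted[0] = $kayakmuffin
  sorted[1] = akmuffin$kay
  sorted[2] = ayakmuffin$k
  sorted[3] = ffin$kayakmu
  sorted[4] = fin$kayakmuf
  sorted[5] = in$kayakmuff
  sorted[6] = kayakmuffin$
  sorted[7] = kmuffin$kaya
  sorted[8] = muffin$kayak
  sorted[9] = n$kayakmuffi
  sorted[10] = uffin$kayakm
  sorted[11] = yakmuffin$ka
sorted[1] = akmuffin$kay

Answer: akmuffin$kay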